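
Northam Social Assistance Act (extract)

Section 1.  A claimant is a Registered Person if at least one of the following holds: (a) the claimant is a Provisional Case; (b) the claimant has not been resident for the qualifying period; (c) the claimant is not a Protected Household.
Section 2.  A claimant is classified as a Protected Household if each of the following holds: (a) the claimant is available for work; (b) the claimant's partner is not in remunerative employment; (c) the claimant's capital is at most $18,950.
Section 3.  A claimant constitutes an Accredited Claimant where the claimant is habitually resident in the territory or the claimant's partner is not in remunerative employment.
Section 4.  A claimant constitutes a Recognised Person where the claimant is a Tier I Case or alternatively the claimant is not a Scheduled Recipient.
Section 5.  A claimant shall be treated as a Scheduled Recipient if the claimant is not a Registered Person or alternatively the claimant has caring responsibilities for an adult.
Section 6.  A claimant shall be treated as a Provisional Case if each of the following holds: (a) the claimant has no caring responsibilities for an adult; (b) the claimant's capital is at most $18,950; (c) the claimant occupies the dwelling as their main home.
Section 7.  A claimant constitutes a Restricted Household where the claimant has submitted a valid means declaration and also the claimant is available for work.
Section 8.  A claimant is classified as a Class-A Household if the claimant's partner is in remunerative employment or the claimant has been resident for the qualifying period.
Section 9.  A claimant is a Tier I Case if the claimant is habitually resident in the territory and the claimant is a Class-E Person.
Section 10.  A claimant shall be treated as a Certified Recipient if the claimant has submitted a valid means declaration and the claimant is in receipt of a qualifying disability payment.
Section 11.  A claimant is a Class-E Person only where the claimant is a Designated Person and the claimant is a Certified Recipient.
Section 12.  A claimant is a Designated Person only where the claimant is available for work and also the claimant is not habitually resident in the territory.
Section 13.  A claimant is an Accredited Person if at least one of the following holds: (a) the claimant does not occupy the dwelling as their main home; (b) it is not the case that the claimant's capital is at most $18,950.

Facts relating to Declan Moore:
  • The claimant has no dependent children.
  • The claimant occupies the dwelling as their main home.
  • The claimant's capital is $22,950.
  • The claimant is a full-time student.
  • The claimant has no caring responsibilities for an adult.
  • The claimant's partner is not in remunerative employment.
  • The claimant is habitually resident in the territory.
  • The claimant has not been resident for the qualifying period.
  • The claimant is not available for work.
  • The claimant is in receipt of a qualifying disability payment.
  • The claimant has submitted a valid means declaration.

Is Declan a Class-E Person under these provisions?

section 12 — Designated Person: [the claimant is available for work? no] AND [the claimant is not habitually resident in the territory? no] → not satisfied.
section 10 — Certified Recipient: [the claimant has submitted a valid means declaration? yes] AND [the claimant is in receipt of a qualifying disability payment? yes] → satisfied.
section 11 — Class-E Person: [Designated Person (section 12)? no] AND [Certified Recipient (section 10)? yes] → not satisfied.

No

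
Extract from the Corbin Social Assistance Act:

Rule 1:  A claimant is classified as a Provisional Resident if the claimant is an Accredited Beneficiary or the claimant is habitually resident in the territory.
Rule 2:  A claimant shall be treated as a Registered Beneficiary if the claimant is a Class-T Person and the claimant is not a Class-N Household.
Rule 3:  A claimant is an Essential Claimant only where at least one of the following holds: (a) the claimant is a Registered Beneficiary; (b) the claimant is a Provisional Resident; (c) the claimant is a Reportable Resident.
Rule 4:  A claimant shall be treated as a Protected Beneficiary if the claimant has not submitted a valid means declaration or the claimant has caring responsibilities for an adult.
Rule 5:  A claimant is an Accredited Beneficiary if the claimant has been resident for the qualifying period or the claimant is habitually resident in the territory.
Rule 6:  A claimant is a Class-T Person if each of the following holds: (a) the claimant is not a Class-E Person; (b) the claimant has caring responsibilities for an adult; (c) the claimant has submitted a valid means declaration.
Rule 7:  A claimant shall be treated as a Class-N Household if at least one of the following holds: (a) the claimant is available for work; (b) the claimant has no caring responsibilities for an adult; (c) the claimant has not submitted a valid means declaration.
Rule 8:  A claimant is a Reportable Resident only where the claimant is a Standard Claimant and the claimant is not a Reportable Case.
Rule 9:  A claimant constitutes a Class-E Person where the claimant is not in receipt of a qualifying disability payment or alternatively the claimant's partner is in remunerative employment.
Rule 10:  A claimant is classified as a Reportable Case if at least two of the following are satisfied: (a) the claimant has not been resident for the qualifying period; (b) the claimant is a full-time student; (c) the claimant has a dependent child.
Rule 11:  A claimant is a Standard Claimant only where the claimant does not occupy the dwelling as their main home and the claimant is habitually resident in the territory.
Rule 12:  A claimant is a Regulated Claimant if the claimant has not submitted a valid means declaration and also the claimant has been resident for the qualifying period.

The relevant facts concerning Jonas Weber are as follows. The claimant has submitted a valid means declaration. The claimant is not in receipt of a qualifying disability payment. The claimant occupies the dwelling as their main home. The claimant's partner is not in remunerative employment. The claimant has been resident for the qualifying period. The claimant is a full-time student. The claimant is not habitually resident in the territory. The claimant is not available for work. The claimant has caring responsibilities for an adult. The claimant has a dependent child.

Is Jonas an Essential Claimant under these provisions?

Under rule 9: the claimant is not in receipt of a qualifying disability payment? yes; or the claimant's partner is in remunerative employment? no. So the claimant is a Class-E Person.
Under rule 6: not a Class-E Person (rule 9)? no; and the claimant has caring responsibilities for an adult? yes; and the claimant has submitted a valid means declaration? yes. So the claimant is not a Class-T Person.
Under rule 7: the claimant is available for work? no; or the claimant has no caring responsibilities for an adult? no; or the claimant has not submitted a valid means declaration? no. So the claimant is not a Class-N Household.
Under rule 2: Class-T Person (rule 6)? no; and not a Class-N Household (rule 7)? yes. So the claimant is not a Registered Beneficiary.
Under rule 5: the claimant has been resident for the qualifying period? yes; or the claimant is habitually resident in the territory? no. So the claimant is an Accredited Beneficiary.
Under rule 1: Accredited Beneficiary (rule 5)? yes; or the claimant is habitually resident in the territory? no. So the claimant is a Provisional Resident.
Under rule 11: the claimant does not occupy the dwelling as their main home? no; and the claimant is habitually resident in the territory? no. So the claimant is not a Standard Claimant.
Under rule 10: the claimant has not been resident for the qualifying period? no; the claimant is a full-time student? yes; the claimant has a dependent child? yes — 2 of 3 hold (need ≥2) → satisfied.
Under rule 8: Standard Claimant (rule 11)? no; and not a Reportable Case (rule 10)? no. So the claimant is not a Reportable Resident.
Under rule 3: Registered Beneficiary (rule 2)? no; or Provisional Resident (rule 1)? yes; or Reportable Resident (rule 8)? no. So the claimant is an Essential Claimant.

Yes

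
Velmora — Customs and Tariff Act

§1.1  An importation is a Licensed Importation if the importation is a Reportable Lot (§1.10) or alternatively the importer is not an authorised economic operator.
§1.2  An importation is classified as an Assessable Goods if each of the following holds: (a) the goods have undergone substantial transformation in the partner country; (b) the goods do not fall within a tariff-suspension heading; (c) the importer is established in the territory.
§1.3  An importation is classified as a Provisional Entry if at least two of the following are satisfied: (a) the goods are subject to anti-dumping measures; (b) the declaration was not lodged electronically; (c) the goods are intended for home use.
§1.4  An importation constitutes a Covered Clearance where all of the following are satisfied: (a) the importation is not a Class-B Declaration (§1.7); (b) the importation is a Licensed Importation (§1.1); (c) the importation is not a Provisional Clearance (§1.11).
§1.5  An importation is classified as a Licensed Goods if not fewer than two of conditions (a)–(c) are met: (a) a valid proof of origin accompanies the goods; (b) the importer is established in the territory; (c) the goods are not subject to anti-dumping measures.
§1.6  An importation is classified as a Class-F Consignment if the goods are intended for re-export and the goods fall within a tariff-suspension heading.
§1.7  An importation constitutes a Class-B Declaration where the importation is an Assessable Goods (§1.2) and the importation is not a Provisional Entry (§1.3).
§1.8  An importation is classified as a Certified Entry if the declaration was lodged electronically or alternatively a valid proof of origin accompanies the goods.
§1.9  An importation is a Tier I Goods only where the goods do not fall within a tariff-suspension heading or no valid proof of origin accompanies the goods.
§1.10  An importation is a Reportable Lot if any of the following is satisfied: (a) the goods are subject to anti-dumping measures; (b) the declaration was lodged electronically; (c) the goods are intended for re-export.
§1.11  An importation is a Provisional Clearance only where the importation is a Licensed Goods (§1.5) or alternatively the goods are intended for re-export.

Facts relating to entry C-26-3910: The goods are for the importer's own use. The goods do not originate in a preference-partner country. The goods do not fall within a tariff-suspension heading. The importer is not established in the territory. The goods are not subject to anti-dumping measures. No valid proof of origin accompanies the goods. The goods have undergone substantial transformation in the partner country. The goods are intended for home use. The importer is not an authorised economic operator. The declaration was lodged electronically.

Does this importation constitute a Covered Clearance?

Yes

Under §1.2: the goods have undergone substantial transformation in the partner country? yes; and the goods do not fall within a tariff-suspension heading? yes; and the importer is established in the territory? no. So the importation is not an Assessable Goods.
Under §1.3: the goods are subject to anti-dumping measures? no; the declaration was not lodged electronically? no; the goods are intended for home use? yes — 1 of 3 hold (need ≥2) → not satisfied.
Under §1.7: Assessable Goods (§1.2)? no; and not a Provisional Entry (§1.3)? yes. So the importation is not a Class-B Declaration.
Under §1.10: the goods are subject to anti-dumping measures? no; or the declaration was lodged electronically? yes; or the goods are intended for re-export? no. So the importation is a Reportable Lot.
Under §1.1: Reportable Lot (§1.10)? yes; or the importer is not an authorised economic operator? yes. So the importation is a Licensed Importation.
Under §1.5: a valid proof of origin accompanies the goods? no; the importer is established in the territory? no; the goods are not subject to anti-dumping measures? yes — 1 of 3 hold (need ≥2) → not satisfied.
Under §1.11: Licensed Goods (§1.5)? no; or the goods are intended for re-export? no. So the importation is not a Provisional Clearance.
Under §1.4: not a Class-B Declaration (§1.7)? yes; and Licensed Importation (§1.1)? yes; and not a Provisional Clearance (§1.11)? yes. So the importation is a Covered Clearance.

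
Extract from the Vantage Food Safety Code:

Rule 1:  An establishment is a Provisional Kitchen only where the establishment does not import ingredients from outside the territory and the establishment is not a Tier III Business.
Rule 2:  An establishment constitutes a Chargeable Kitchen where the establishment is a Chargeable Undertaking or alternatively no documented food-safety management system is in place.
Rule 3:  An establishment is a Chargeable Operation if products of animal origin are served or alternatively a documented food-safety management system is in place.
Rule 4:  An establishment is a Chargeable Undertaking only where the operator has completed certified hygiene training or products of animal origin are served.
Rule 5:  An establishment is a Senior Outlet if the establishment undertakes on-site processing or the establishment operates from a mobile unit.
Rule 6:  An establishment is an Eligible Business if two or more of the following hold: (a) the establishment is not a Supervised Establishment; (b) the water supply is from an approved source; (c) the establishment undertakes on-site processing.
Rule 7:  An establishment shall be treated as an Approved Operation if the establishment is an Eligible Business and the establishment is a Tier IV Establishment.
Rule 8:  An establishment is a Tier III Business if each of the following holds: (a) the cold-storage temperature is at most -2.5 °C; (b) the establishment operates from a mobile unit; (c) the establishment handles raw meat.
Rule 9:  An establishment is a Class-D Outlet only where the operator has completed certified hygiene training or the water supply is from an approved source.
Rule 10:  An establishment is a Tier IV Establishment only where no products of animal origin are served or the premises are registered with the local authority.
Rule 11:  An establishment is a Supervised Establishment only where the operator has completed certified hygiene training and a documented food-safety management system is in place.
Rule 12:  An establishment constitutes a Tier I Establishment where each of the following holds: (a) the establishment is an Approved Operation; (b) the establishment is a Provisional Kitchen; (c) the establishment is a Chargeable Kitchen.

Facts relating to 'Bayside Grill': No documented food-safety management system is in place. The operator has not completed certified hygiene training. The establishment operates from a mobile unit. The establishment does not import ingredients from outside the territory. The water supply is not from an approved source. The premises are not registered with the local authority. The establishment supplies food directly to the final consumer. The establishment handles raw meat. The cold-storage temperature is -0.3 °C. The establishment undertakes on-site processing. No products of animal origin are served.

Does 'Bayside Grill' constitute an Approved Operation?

Under rule 11: the operator has completed certified hygiene training? no; and a documented food-safety management system is in place? no. So the establishment is not a Supervised Establishment.
Under rule 6: not a Supervised Establishment (rule 11)? yes; the water supply is from an approved source? no; the establishment undertakes on-site processing? yes — 2 of 3 hold (need ≥2) → satisfied.
Under rule 10: no products of animal origin are served? yes; or the premises are registered with the local authority? no. So the establishment is a Tier IV Establishment.
Under rule 7: Eligible Business (rule 6)? yes; and Tier IV Establishment (rule 10)? yes. So the establishment is an Approved Operation.

Yes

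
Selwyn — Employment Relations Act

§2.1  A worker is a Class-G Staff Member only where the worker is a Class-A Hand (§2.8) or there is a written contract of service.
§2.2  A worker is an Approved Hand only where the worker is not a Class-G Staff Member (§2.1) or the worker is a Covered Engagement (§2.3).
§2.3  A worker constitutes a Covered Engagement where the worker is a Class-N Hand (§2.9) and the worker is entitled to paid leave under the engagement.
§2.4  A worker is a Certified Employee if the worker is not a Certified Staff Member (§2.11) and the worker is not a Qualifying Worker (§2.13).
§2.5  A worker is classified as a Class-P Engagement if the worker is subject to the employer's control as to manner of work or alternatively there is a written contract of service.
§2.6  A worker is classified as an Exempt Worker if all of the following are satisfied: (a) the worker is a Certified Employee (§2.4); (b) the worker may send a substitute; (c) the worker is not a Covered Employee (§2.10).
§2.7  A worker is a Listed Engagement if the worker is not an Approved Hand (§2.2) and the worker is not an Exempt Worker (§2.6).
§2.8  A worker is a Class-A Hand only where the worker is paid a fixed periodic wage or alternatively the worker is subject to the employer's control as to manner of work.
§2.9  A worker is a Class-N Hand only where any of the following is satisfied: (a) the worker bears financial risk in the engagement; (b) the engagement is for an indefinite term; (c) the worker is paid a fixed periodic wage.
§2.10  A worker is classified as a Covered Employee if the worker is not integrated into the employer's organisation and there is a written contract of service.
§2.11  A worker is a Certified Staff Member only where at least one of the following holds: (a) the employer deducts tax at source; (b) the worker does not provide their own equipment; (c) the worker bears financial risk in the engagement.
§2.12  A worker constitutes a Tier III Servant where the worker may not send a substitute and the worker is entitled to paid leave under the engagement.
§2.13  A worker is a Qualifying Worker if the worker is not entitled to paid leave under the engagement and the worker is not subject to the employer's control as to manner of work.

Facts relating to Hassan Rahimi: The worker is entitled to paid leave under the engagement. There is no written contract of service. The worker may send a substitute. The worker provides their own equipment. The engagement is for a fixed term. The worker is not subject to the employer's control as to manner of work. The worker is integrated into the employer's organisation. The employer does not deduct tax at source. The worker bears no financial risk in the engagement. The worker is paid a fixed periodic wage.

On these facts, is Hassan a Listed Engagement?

§2.8 — Class-A Hand: [the worker is paid a fixed periodic wage? yes] OR [the worker is subject to the employer's control as to manner of work? no] → satisfied.
§2.1 — Class-G Staff Member: [Class-A Hand (§2.8)? yes] OR [there is a written contract of service? no] → satisfied.
§2.9 — Class-N Hand: [the worker bears financial risk in the engagement? no] OR [the engagement is for an indefinite term? no] OR [the worker is paid a fixed periodic wage? yes] → satisfied.
§2.3 — Covered Engagement: [Class-N Hand (§2.9)? yes] AND [the worker is entitled to paid leave under the engagement? yes] → satisfied.
§2.2 — Approved Hand: [not a Class-G Staff Member (§2.1)? no] OR [Covered Engagement (§2.3)? yes] → satisfied.
§2.11 — Certified Staff Member: [the employer deducts tax at source? no] OR [the worker does not provide their own equipment? no] OR [the worker bears financial risk in the engagement? no] → not satisfied.
§2.13 — Qualifying Worker: [the worker is not entitled to paid leave under the engagement? no] AND [the worker is not subject to the employer's control as to manner of work? yes] → not satisfied.
§2.4 — Certified Employee: [not a Certified Staff Member (§2.11)? yes] AND [not a Qualifying Worker (§2.13)? yes] → satisfied.
§2.10 — Covered Employee: [the worker is not integrated into the employer's organisation? no] AND [there is a written contract of service? no] → not satisfied.
§2.6 — Exempt Worker: [Certified Employee (§2.4)? yes] AND [the worker may send a substitute? yes] AND [not a Covered Employee (§2.10)? yes] → satisfied.
§2.7 — Listed Engagement: [not an Approved Hand (§2.2)? no] AND [not an Exempt Worker (§2.6)? no] → not satisfied.

No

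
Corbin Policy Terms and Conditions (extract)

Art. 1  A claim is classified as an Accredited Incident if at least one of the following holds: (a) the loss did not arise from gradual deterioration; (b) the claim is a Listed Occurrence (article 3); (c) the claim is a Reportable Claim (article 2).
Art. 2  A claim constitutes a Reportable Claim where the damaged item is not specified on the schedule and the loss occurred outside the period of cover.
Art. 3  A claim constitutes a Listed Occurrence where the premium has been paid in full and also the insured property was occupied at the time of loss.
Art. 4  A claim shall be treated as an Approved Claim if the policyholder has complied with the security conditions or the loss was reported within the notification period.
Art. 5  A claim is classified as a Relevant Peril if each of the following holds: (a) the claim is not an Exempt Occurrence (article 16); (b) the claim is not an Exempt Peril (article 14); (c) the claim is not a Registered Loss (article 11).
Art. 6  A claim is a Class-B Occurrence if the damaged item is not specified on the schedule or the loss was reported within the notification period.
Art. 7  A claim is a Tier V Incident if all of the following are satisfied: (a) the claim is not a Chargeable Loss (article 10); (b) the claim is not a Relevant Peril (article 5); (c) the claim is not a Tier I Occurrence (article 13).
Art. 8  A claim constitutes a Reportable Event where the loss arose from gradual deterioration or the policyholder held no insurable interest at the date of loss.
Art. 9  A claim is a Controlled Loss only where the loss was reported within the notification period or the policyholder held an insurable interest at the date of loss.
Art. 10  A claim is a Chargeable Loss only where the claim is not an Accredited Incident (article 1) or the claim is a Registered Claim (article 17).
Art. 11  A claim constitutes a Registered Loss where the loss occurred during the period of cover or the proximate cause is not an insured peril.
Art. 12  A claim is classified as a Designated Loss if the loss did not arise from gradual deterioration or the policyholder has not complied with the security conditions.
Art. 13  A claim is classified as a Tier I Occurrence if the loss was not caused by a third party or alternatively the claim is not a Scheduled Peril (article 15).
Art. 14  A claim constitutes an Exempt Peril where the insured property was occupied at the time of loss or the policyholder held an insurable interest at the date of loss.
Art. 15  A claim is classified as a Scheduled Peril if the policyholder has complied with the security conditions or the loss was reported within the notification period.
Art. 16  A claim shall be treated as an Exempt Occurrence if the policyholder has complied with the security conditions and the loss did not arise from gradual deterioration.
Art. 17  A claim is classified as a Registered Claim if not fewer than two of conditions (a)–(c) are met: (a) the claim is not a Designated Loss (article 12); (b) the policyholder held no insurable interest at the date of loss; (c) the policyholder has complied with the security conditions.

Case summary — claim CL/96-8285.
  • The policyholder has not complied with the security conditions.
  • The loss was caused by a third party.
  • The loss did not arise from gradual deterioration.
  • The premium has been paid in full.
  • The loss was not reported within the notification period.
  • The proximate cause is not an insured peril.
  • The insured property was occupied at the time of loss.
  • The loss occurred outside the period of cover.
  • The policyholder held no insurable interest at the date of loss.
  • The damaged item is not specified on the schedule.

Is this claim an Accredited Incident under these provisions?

article 3 — Listed Occurrence: [the premium has been paid in full? yes] AND [the insured property was occupied at the time of loss? yes] → satisfied.
article 2 — Reportable Claim: [the damaged item is not specified on the schedule? yes] AND [the loss occurred outside the period of cover? yes] → satisfied.
article 1 — Accredited Incident: [the loss did not arise from gradual deterioration? yes] OR [Listed Occurrence (article 3)? yes] OR [Reportable Claim (article 2)? yes] → satisfied.

Yes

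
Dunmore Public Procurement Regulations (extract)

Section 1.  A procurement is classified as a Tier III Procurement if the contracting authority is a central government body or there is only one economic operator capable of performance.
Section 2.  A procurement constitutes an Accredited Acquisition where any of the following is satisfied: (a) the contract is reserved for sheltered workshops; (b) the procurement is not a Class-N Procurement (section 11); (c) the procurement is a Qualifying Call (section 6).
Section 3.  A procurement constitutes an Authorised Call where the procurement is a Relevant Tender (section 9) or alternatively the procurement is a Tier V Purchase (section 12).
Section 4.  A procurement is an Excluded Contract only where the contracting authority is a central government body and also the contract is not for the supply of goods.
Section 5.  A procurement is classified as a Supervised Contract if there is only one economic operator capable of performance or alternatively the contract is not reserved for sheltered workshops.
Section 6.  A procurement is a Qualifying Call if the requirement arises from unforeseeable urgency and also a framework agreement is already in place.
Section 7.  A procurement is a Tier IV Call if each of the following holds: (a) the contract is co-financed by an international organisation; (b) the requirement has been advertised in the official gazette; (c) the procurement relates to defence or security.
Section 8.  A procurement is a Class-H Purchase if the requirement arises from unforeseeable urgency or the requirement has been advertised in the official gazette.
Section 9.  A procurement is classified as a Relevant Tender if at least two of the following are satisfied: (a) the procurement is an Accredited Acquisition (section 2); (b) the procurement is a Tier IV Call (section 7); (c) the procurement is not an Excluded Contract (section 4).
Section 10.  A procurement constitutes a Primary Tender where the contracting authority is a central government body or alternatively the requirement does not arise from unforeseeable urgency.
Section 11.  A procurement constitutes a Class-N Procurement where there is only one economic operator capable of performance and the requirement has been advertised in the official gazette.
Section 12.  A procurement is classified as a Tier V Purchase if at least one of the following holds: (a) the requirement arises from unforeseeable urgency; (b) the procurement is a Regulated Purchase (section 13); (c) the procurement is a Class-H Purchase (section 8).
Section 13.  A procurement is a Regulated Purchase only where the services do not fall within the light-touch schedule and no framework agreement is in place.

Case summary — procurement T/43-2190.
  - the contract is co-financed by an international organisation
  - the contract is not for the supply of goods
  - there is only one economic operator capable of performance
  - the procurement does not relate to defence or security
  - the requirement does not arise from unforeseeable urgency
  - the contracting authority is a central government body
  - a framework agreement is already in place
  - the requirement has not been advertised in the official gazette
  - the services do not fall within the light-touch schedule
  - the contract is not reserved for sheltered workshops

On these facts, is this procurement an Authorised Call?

No

section 11 — Class-N Procurement: [there is only one economic operator capable of performance? yes] AND [the requirement has been advertised in the official gazette? no] → not satisfied.
section 6 — Qualifying Call: [the requirement arises from unforeseeable urgency? no] AND [a framework agreement is already in place? yes] → not satisfied.
section 2 — Accredited Acquisition: [the contract is reserved for sheltered workshops? no] OR [not a Class-N Procurement (section 11)? yes] OR [Qualifying Call (section 6)? no] → satisfied.
section 7 — Tier IV Call: [the contract is co-financed by an international organisation? yes] AND [the requirement has been advertised in the official gazette? no] AND [the procurement relates to defence or security? no] → not satisfied.
section 4 — Excluded Contract: [the contracting authority is a central government body? yes] AND [the contract is not for the supply of goods? yes] → satisfied.
section 9 — Relevant Tender: Accredited Acquisition (section 2)? yes; Tier IV Call (section 7)? no; not an Excluded Contract (section 4)? no — 1 of 3 hold (need ≥2) → not satisfied.
section 13 — Regulated Purchase: [the services do not fall within the light-touch schedule? yes] AND [no framework agreement is in place? no] → not satisfied.
section 8 — Class-H Purchase: [the requirement arises from unforeseeable urgency? no] OR [the requirement has been advertised in the official gazette? no] → not satisfied.
section 12 — Tier V Purchase: [the requirement arises from unforeseeable urgency? no] OR [Regulated Purchase (section 13)? no] OR [Class-H Purchase (section 8)? no] → not satisfied.
section 3 — Authorised Call: [Relevant Tender (section 9)? no] OR [Tier V Purchase (section 12)? no] → not satisfied.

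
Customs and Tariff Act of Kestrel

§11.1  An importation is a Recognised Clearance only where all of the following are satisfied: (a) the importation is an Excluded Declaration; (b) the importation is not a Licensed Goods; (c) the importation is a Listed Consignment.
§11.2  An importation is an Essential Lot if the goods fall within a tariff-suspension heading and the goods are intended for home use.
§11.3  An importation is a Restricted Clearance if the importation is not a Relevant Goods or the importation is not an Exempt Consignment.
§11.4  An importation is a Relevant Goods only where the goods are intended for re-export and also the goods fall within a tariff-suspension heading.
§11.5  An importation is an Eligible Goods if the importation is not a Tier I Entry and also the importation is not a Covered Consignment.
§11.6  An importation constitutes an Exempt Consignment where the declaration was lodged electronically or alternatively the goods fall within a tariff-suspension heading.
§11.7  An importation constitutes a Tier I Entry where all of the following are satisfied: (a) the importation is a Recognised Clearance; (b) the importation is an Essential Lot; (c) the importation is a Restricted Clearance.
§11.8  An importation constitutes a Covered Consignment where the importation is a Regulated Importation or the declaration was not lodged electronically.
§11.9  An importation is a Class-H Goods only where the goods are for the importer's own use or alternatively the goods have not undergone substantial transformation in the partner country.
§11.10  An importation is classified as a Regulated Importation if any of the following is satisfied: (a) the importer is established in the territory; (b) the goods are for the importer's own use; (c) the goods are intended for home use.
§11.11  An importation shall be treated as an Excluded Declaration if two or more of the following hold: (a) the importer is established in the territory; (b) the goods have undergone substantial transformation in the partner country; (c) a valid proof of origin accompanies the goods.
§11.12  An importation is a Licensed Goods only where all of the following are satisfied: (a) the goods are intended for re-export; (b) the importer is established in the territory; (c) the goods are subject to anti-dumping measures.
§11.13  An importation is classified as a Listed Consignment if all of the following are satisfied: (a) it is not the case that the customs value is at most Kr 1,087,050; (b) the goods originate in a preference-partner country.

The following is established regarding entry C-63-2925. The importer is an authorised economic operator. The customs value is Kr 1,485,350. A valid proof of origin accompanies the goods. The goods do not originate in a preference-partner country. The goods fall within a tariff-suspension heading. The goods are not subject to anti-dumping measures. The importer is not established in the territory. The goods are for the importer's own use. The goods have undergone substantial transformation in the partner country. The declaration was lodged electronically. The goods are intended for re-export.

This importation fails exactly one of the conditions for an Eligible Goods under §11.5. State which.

Covered Consignment

Under §11.11: the importer is established in the territory? no; the goods have undergone substantial transformation in the partner country? yes; a valid proof of origin accompanies the goods? yes — 2 of 3 hold (need ≥2) → satisfied.
Under §11.12: the goods are intended for re-export? yes; and the importer is established in the territory? no; and the goods are subject to anti-dumping measures? no. So the importation is not a Licensed Goods.
Under §11.13: customs value: Kr 1,485,350 ≤ Kr 1,087,050? no, so negated condition yes; and the goods originate in a preference-partner country? no. So the importation is not a Listed Consignment.
Under §11.1: Excluded Declaration (§11.11)? yes; and not a Licensed Goods (§11.12)? yes; and Listed Consignment (§11.13)? no. So the importation is not a Recognised Clearance.
Under §11.2: the goods fall within a tariff-suspension heading? yes; and the goods are intended for home use? no. So the importation is not an Essential Lot.
Under §11.4: the goods are intended for re-export? yes; and the goods fall within a tariff-suspension heading? yes. So the importation is a Relevant Goods.
Under §11.6: the declaration was lodged electronically? yes; or the goods fall within a tariff-suspension heading? yes. So the importation is an Exempt Consignment.
Under §11.3: not a Relevant Goods (§11.4)? no; or not an Exempt Consignment (§11.6)? no. So the importation is not a Restricted Clearance.
Under §11.7: Recognised Clearance (§11.1)? no; and Essential Lot (§11.2)? no; and Restricted Clearance (§11.3)? no. So the importation is not a Tier I Entry.
Under §11.10: the importer is established in the territory? no; or the goods are for the importer's own use? yes; or the goods are intended for home use? no. So the importation is a Regulated Importation.
Under §11.8: Regulated Importation (§11.10)? yes; or the declaration was not lodged electronically? no. So the importation is a Covered Consignment.
Under §11.5: not a Tier I Entry (§11.7)? yes; and not a Covered Consignment (§11.8)? no. So the importation is not an Eligible Goods.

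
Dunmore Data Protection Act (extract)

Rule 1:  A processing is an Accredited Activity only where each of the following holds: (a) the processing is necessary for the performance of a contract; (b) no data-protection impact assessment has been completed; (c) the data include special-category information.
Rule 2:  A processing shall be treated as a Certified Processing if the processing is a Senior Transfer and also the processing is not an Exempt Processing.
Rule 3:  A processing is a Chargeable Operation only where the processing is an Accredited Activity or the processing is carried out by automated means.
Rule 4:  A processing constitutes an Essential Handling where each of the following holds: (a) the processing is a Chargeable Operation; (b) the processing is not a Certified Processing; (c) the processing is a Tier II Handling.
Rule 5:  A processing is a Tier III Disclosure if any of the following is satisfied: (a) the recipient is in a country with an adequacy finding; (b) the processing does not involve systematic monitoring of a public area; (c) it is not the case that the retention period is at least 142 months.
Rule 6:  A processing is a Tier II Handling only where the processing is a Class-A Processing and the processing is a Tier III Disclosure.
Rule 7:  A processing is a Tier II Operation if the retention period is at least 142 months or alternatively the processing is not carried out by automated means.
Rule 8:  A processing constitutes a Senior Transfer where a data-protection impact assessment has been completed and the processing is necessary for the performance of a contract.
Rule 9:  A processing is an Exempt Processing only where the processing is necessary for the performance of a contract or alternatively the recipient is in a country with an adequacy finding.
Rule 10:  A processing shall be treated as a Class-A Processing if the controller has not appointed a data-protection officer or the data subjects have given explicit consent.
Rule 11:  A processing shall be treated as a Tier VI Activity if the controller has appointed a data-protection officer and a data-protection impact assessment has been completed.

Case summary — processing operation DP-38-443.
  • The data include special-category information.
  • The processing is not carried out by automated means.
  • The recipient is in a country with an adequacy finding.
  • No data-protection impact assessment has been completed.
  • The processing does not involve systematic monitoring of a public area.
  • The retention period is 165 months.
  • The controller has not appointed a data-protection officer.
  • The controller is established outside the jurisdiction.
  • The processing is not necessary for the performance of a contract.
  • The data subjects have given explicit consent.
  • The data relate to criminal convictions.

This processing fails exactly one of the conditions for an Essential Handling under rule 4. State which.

Chargeable Operation

Under rule 1: the processing is necessary for the performance of a contract? no; and no data-protection impact assessment has been completed? yes; and the data include special-category information? yes. So the processing is not an Accredited Activity.
Under rule 3: Accredited Activity (rule 1)? no; or the processing is carried out by automated means? no. So the processing is not a Chargeable Operation.
Under rule 8: a data-protection impact assessment has been completed? no; and the processing is necessary for the performance of a contract? no. So the processing is not a Senior Transfer.
Under rule 9: the processing is necessary for the performance of a contract? no; or the recipient is in a country with an adequacy finding? yes. So the processing is an Exempt Processing.
Under rule 2: Senior Transfer (rule 8)? no; and not an Exempt Processing (rule 9)? no. So the processing is not a Certified Processing.
Under rule 10: the controller has not appointed a data-protection officer? yes; or the data subjects have given explicit consent? yes. So the processing is a Class-A Processing.
Under rule 5: the recipient is in a country with an adequacy finding? yes; or the processing does not involve systematic monitoring of a public area? yes; or retention period: 165 months ≥ 142 months? yes, so negated condition no. So the processing is a Tier III Disclosure.
Under rule 6: Class-A Processing (rule 10)? yes; and Tier III Disclosure (rule 5)? yes. So the processing is a Tier II Handling.
Under rule 4: Chargeable Operation (rule 3)? no; and not a Certified Processing (rule 2)? yes; and Tier II Handling (rule 6)? yes. So the processing is not an Essential Handling.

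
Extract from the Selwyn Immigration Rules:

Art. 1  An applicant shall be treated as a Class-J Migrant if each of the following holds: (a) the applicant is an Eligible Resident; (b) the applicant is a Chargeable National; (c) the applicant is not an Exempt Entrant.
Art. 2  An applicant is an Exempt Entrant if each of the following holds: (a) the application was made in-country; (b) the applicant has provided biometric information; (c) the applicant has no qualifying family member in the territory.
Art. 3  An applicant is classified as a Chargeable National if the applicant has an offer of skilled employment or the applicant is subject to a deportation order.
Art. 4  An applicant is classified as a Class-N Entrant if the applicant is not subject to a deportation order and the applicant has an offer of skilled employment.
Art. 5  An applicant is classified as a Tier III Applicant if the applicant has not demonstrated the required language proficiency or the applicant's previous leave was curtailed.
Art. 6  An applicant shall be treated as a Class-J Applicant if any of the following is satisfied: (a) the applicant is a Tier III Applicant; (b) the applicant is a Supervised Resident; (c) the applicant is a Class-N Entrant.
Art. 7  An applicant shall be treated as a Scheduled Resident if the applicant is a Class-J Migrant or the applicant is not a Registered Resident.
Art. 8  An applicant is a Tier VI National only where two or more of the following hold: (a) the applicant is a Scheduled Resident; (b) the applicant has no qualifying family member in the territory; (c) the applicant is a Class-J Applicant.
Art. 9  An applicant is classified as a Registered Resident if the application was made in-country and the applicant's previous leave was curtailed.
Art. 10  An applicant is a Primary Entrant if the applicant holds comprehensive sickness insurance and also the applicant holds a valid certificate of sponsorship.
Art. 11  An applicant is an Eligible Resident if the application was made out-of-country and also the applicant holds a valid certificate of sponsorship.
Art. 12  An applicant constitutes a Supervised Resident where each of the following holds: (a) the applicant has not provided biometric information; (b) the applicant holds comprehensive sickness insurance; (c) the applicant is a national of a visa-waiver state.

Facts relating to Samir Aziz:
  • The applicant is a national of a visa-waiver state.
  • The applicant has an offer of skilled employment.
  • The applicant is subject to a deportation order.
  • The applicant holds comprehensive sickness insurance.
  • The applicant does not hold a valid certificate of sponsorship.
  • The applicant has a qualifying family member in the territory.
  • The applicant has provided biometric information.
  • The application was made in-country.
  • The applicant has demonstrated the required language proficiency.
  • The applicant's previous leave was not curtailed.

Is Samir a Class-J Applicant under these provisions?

Under article 5: the applicant has not demonstrated the required language proficiency? no; or the applicant's previous leave was curtailed? no. So the applicant is not a Tier III Applicant.
Under article 12: the applicant has not provided biometric information? no; and the applicant holds comprehensive sickness insurance? yes; and the applicant is a national of a visa-waiver state? yes. So the applicant is not a Supervised Resident.
Under article 4: the applicant is not subject to a deportation order? no; and the applicant has an offer of skilled employment? yes. So the applicant is not a Class-N Entrant.
Under article 6: Tier III Applicant (article 5)? no; or Supervised Resident (article 12)? no; or Class-N Entrant (article 4)? no. So the applicant is not a Class-J Applicant.

No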